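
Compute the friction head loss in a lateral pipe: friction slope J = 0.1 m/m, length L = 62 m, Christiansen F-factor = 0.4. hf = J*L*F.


hf = J * L * F = 0.1 * 62 * 0.4 = 2.4800 m

2.4800 m


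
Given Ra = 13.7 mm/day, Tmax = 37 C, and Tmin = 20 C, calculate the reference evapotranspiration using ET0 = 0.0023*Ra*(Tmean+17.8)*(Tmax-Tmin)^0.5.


Tmean = (Tmax + Tmin)/2 = (37 + 20)/2 = 28.5
ET0 = 0.0023 * 13.7 * (28.5 + 17.8) * sqrt(37 - 20)
ET0 = 0.0023 * 13.7 * 46.3 * 4.123106

6.0153 mm/day


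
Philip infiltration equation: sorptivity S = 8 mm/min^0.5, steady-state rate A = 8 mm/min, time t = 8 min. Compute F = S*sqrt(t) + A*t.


F = S*sqrt(t) + A*t
F = 8*sqrt(8) + 8*8
F = 8*2.828427 + 64

86.6274 mm


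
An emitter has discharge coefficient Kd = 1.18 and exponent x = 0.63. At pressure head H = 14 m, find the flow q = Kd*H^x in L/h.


q = Kd * H^x = 1.18 * 14^0.63 = 1.18 * 5.273035

6.2222 L/h


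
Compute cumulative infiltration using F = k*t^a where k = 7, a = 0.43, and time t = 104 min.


F = k * t^a = 7 * 104^0.43
F = 7 * 7.367571

51.5730 mm


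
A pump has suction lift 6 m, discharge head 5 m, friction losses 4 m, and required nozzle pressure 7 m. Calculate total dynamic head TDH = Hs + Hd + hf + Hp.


TDH = Hs + Hd + hf + Hp = 6 + 5 + 4 + 7 = 22

22 m


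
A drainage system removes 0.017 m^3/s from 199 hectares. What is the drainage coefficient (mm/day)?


DC = Q * 86400 / (A * 10000) * 1000
DC = 0.017 * 86400 / (199 * 10000) * 1000
DC = 1468800.0000 / 1990000

0.7381 mm/day


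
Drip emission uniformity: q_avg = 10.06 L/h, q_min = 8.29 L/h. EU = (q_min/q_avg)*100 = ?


EU = (q_min/q_avg)*100 = (8.29/10.06)*100 = 82.4056%

82.4056 %


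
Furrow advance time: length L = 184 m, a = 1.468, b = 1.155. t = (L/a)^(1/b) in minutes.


t = (L/a)^(1/b)
t = (184/1.468)^(1/1.155)
t = 125.340599^(1/1.155)

65.5435 min


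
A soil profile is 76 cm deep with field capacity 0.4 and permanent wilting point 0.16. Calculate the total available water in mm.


AWC = (FC - PWP) * d * 10
AWC = (0.4 - 0.16) * 76 * 10
AWC = 0.2400 * 76 * 10

182.4000 mm


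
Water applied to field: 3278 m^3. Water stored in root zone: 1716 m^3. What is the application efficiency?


Ea = V_root / V_field * 100 = 1716 / 3278 * 100 = 52.3490%

52.3490 %


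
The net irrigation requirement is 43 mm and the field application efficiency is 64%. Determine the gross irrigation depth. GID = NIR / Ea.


Ea = 64% = 0.64
GID = NIR / Ea = 43 / 0.64 = 67.1875 mm

67.1875 mm


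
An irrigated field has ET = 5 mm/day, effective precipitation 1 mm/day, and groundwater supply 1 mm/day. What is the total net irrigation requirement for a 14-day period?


Daily deficit = ET - Pe - GW = 5 - 1 - 1 = 3 mm/day
NIR = 3 * 14 = 42 mm

42.0000 mm


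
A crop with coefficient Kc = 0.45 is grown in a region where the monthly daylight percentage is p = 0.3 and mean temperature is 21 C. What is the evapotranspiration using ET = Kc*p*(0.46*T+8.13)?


ET = Kc * p * (0.46*T + 8.13)
ET = 0.45 * 0.3 * (0.46*21 + 8.13)
ET = 0.45 * 0.3 * 17.7900

2.4017 mm/day


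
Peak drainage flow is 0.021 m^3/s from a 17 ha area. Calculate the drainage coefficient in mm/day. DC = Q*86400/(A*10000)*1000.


DC = Q * 86400 / (A * 10000) * 1000
DC = 0.021 * 86400 / (17 * 10000) * 1000
DC = 1814400.0000 / 170000

10.6729 mm/day


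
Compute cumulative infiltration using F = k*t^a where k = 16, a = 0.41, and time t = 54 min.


F = k * t^a = 16 * 54^0.41
F = 16 * 5.131938

82.1110 mm


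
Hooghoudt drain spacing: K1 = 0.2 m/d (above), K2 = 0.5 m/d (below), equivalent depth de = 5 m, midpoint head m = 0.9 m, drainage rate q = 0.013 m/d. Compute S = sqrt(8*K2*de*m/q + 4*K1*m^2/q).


S^2 = 8*K2*de*m/q + 4*K1*m^2/q
S^2 = 8*0.5*5*0.9/0.013 + 4*0.2*0.9^2/0.013
S = sqrt(1434.4615)

37.8743 m


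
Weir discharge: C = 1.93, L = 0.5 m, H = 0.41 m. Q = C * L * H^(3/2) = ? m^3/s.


Q = C * L * H^(3/2) = 1.93 * 0.5 * 0.41^1.5 = 1.93 * 0.5 * 0.262528

0.2533 m^3/s


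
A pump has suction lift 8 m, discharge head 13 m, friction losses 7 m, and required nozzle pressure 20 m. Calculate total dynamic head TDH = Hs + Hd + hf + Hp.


TDH = Hs + Hd + hf + Hp = 8 + 13 + 7 + 20 = 48

48 m


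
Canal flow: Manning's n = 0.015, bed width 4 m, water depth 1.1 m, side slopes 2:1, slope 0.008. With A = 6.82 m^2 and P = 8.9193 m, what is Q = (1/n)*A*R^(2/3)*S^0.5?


R = A/P = 6.82/8.9193 = 0.764634
Q = (1/0.015) * 6.82 * 0.764634^(2/3) * 0.008^0.5

34.0048 m^3/s


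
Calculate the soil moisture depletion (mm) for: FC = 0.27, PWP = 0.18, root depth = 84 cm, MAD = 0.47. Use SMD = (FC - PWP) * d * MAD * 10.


SMD = (FC - PWP) * d * MAD * 10
SMD = (0.27 - 0.18) * 84 * 0.47 * 10
SMD = 0.0900 * 84 * 0.47 * 10

35.5320 mm


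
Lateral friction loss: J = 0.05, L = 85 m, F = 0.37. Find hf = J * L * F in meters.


hf = J * L * F = 0.05 * 85 * 0.37 = 1.5725 m

1.5725 m


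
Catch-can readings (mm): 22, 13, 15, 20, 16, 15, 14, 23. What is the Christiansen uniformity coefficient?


mean = 17.250000 mm
MAD = 3.312500 mm
CU = (1 - 3.312500/17.250000)*100

80.7971 %


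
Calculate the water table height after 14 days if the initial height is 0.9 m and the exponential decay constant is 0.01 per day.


m = m0 * exp(-k*t)
m = 0.9 * exp(-0.01 * 14)
m = 0.9 * exp(-0.1400)

0.7824 m


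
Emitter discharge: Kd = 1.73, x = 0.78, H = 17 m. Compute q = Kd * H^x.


q = Kd * H^x = 1.73 * 17^0.78 = 1.73 * 9.114863

15.7687 L/h


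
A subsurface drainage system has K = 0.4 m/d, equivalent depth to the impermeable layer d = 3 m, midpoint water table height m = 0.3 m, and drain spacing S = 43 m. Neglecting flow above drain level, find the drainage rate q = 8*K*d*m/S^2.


q = 8*K*d*m/S^2
q = 8*0.4*3*0.3/43^2
q = 2.8800 / 1849

0.0016 m/d


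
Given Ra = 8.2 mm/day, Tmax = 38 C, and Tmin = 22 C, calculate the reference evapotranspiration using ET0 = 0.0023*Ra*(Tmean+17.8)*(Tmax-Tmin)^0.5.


Tmean = (Tmax + Tmin)/2 = (38 + 22)/2 = 30.0
ET0 = 0.0023 * 8.2 * (30.0 + 17.8) * sqrt(38 - 22)
ET0 = 0.0023 * 8.2 * 47.8 * 4.000000

3.6060 mm/day


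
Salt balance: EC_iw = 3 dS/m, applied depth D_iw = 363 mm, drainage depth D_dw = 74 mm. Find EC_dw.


EC_dw = EC_iw * D_iw / D_dw
EC_dw = 3 * 363 / 74
EC_dw = 1089 / 74

14.7162 dS/m


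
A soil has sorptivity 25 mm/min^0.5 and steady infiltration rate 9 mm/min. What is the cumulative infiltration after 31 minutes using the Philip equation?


F = S*sqrt(t) + A*t
F = 25*sqrt(31) + 9*31
F = 25*5.567764 + 279

418.1941 mm


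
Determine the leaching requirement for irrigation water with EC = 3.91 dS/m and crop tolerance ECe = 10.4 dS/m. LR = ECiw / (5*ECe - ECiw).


LR = ECiw / (5*ECe - ECiw)
LR = 3.91 / (5*10.4 - 3.91)
LR = 3.91 / 48.0900

0.0813


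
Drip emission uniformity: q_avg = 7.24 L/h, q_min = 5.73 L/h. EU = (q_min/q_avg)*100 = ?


EU = (q_min/q_avg)*100 = (5.73/7.24)*100 = 79.1436%

79.1436 %


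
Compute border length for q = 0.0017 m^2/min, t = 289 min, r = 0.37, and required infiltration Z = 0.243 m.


L = q*t/((1+r)*Z)
L = 0.0017*289/((1+0.37)*0.243)
L = 0.4913/0.33291

1.4758 m


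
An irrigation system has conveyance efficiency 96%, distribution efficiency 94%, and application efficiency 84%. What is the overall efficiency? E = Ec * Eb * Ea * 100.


Ec = 0.96, Eb = 0.94, Ea = 0.84
E = 0.96 * 0.94 * 0.84 * 100 = 75.8016%

75.8016 %


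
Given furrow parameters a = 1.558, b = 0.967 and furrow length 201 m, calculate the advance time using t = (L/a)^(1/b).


t = (L/a)^(1/b)
t = (201/1.558)^(1/0.967)
t = 129.011553^(1/0.967)

152.2847 min


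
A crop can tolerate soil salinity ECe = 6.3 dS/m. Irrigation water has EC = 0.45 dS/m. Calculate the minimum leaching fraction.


LR = ECiw / (5*ECe - ECiw)
LR = 0.45 / (5*6.3 - 0.45)
LR = 0.45 / 31.0500

0.0145


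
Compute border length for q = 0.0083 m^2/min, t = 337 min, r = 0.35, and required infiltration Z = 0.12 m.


L = q*t/((1+r)*Z)
L = 0.0083*337/((1+0.35)*0.12)
L = 2.7971/0.162

17.2660 m


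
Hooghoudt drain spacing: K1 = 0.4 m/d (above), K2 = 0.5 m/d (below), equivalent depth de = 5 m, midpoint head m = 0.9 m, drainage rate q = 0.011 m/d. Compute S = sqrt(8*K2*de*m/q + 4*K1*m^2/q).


S^2 = 8*K2*de*m/q + 4*K1*m^2/q
S^2 = 8*0.5*5*0.9/0.011 + 4*0.4*0.9^2/0.011
S = sqrt(1754.1818)

41.8830 m


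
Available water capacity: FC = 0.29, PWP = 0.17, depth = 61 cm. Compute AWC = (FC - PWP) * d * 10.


AWC = (FC - PWP) * d * 10
AWC = (0.29 - 0.17) * 61 * 10
AWC = 0.1200 * 61 * 10

73.2000 mm


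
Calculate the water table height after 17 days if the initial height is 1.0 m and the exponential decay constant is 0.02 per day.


m = m0 * exp(-k*t)
m = 1.0 * exp(-0.02 * 17)
m = 1.0 * exp(-0.3400)

0.7118 m


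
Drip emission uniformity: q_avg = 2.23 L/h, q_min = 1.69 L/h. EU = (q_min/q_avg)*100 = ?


EU = (q_min/q_avg)*100 = (1.69/2.23)*100 = 75.7848%

75.7848 %


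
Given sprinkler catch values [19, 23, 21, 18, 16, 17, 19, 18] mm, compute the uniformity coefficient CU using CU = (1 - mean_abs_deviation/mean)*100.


mean = 18.875000 mm
MAD = 1.625000 mm
CU = (1 - 1.625000/18.875000)*100

91.3907 %


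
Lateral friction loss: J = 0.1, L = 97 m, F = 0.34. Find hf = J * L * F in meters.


hf = J * L * F = 0.1 * 97 * 0.34 = 3.2980 m

3.2980 m


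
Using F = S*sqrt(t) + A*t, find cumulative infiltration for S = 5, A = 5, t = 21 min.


F = S*sqrt(t) + A*t
F = 5*sqrt(21) + 5*21
F = 5*4.582576 + 105

127.9129 mm


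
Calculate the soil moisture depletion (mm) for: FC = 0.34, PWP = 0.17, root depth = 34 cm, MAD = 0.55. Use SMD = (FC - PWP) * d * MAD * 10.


SMD = (FC - PWP) * d * MAD * 10
SMD = (0.34 - 0.17) * 34 * 0.55 * 10
SMD = 0.1700 * 34 * 0.55 * 10

31.7900 mm


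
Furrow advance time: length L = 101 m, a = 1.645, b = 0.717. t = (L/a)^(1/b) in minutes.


t = (L/a)^(1/b)
t = (101/1.645)^(1/0.717)
t = 61.398176^(1/0.717)

311.8464 min


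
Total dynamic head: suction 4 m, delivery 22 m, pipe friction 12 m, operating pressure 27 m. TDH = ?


TDH = Hs + Hd + hf + Hp = 4 + 22 + 12 + 27 = 65

65 m


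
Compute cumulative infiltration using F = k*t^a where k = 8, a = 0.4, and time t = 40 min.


F = k * t^a = 8 * 40^0.4
F = 8 * 4.373448

34.9876 mm


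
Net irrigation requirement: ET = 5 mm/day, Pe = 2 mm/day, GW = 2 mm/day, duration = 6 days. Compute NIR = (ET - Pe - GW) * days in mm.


Daily deficit = ET - Pe - GW = 5 - 2 - 2 = 1 mm/day
NIR = 1 * 6 = 6 mm

6.0000 mm


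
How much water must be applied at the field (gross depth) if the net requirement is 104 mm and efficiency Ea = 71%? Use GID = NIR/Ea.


Ea = 71% = 0.71
GID = NIR / Ea = 104 / 0.71 = 146.4789 mm

146.4789 mm


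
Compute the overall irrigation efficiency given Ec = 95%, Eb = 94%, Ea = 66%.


Ec = 0.95, Eb = 0.94, Ea = 0.66
E = 0.95 * 0.94 * 0.66 * 100 = 58.9380%

58.9380 %


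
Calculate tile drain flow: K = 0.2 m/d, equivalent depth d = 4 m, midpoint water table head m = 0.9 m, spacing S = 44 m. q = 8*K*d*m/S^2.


q = 8*K*d*m/S^2
q = 8*0.2*4*0.9/44^2
q = 5.7600 / 1936

0.0030 m/d


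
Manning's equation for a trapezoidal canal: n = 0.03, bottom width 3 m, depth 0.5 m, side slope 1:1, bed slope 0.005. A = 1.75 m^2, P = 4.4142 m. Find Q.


R = A/P = 1.75/4.4142 = 0.396448
Q = (1/0.03) * 1.75 * 0.396448^(2/3) * 0.005^0.5

2.2260 m^3/s


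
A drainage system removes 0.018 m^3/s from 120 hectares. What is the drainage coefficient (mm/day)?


DC = Q * 86400 / (A * 10000) * 1000
DC = 0.018 * 86400 / (120 * 10000) * 1000
DC = 1555200.0000 / 1200000

1.2960 mm/day


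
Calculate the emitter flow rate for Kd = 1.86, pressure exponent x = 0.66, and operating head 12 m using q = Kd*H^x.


q = Kd * H^x = 1.86 * 12^0.66 = 1.86 * 5.155367

9.5890 L/h


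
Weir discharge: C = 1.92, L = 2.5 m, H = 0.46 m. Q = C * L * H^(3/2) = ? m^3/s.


Q = C * L * H^(3/2) = 1.92 * 2.5 * 0.46^1.5 = 1.92 * 2.5 * 0.311987

1.4975 m^3/s


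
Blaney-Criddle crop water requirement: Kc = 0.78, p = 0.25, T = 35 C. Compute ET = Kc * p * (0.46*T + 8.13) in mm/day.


ET = Kc * p * (0.46*T + 8.13)
ET = 0.78 * 0.25 * (0.46*35 + 8.13)
ET = 0.78 * 0.25 * 24.2300

4.7249 mm/day


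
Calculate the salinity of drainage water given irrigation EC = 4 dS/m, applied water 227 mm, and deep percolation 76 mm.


EC_dw = EC_iw * D_iw / D_dw
EC_dw = 4 * 227 / 76
EC_dw = 908 / 76

11.9474 dS/m


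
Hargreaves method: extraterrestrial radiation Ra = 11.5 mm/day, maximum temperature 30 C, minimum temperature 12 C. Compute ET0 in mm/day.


Tmean = (Tmax + Tmin)/2 = (30 + 12)/2 = 21.0
ET0 = 0.0023 * 11.5 * (21.0 + 17.8) * sqrt(30 - 12)
ET0 = 0.0023 * 11.5 * 38.8 * 4.242641

4.3541 mm/day


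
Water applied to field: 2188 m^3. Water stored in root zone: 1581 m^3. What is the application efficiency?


Ea = V_root / V_field * 100 = 1581 / 2188 * 100 = 72.2578%

72.2578 %


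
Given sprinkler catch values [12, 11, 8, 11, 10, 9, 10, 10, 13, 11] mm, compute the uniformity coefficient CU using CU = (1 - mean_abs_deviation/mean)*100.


mean = 10.500000 mm
MAD = 1.100000 mm
CU = (1 - 1.100000/10.500000)*100

89.5238 %


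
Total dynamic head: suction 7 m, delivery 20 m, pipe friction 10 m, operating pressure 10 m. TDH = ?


TDH = Hs + Hd + hf + Hp = 7 + 20 + 10 + 10 = 47

47 m


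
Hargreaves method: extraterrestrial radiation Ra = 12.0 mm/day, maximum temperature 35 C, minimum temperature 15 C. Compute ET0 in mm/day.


Tmean = (Tmax + Tmin)/2 = (35 + 15)/2 = 25.0
ET0 = 0.0023 * 12.0 * (25.0 + 17.8) * sqrt(35 - 15)
ET0 = 0.0023 * 12.0 * 42.8 * 4.472136

5.2828 mm/day


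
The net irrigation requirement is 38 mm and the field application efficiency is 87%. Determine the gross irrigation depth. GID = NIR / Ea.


Ea = 87% = 0.87
GID = NIR / Ea = 38 / 0.87 = 43.6782 mm

43.6782 mm


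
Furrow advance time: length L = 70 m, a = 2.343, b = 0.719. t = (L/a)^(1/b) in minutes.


t = (L/a)^(1/b)
t = (70/2.343)^(1/0.719)
t = 29.876227^(1/0.719)

112.6973 min


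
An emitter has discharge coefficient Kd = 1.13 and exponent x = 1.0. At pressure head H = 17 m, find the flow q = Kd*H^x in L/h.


q = Kd * H^x = 1.13 * 17^1.0 = 1.13 * 17.000000

19.2100 L/h


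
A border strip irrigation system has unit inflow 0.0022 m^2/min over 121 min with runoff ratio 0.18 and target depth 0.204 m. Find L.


L = q*t/((1+r)*Z)
L = 0.0022*121/((1+0.18)*0.204)
L = 0.2662/0.24072

1.1058 m


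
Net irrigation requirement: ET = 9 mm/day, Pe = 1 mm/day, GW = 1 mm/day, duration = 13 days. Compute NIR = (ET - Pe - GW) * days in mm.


Daily deficit = ET - Pe - GW = 9 - 1 - 1 = 7 mm/day
NIR = 7 * 13 = 91 mm

91.0000 mm


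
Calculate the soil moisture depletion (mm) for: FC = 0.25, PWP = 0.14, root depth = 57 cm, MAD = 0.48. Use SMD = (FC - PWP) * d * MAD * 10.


SMD = (FC - PWP) * d * MAD * 10
SMD = (0.25 - 0.14) * 57 * 0.48 * 10
SMD = 0.1100 * 57 * 0.48 * 10

30.0960 mm


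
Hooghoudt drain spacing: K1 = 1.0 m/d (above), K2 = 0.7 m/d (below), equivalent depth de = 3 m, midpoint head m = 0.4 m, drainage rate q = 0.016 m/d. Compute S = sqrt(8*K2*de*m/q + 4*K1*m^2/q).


S^2 = 8*K2*de*m/q + 4*K1*m^2/q
S^2 = 8*0.7*3*0.4/0.016 + 4*1.0*0.4^2/0.016
S = sqrt(460.0000)

21.4476 m


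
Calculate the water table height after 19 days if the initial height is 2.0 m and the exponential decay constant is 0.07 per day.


m = m0 * exp(-k*t)
m = 2.0 * exp(-0.07 * 19)
m = 2.0 * exp(-1.3300)

0.5290 m


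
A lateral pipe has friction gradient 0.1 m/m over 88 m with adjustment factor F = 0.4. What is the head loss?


hf = J * L * F = 0.1 * 88 * 0.4 = 3.5200 m

3.5200 m


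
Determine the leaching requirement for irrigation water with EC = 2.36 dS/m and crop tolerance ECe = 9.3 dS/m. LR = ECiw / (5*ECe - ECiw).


LR = ECiw / (5*ECe - ECiw)
LR = 2.36 / (5*9.3 - 2.36)
LR = 2.36 / 44.1400

0.0535


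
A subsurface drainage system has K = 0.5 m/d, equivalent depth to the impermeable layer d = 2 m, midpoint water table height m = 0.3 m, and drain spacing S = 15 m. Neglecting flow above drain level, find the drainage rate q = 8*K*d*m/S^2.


q = 8*K*d*m/S^2
q = 8*0.5*2*0.3/15^2
q = 2.4000 / 225

0.0107 m/d


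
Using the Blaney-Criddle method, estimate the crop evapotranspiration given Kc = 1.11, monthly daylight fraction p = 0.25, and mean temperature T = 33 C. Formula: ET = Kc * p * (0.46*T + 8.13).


ET = Kc * p * (0.46*T + 8.13)
ET = 1.11 * 0.25 * (0.46*33 + 8.13)
ET = 1.11 * 0.25 * 23.3100

6.4685 mm/day


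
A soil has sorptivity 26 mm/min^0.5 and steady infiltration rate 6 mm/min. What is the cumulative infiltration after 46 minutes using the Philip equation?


F = S*sqrt(t) + A*t
F = 26*sqrt(46) + 6*46
F = 26*6.782330 + 276

452.3406 mm


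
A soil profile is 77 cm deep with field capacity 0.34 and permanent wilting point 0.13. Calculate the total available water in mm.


AWC = (FC - PWP) * d * 10
AWC = (0.34 - 0.13) * 77 * 10
AWC = 0.2100 * 77 * 10

161.7000 mm


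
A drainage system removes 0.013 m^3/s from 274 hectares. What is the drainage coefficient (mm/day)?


DC = Q * 86400 / (A * 10000) * 1000
DC = 0.013 * 86400 / (274 * 10000) * 1000
DC = 1123200.0000 / 2740000

0.4099 mm/day


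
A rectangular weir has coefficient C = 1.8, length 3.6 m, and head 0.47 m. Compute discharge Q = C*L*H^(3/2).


Q = C * L * H^(3/2) = 1.8 * 3.6 * 0.47^1.5 = 1.8 * 3.6 * 0.322216

2.0880 m^3/s


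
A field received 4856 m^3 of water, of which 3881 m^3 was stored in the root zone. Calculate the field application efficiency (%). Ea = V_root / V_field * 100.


Ea = V_root / V_field * 100 = 3881 / 4856 * 100 = 79.9217%

79.9217 %


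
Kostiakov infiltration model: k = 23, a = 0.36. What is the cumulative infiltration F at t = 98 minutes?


F = k * t^a = 23 * 98^0.36
F = 23 * 5.210044

119.8310 mm


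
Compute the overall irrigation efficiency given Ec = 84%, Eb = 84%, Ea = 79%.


Ec = 0.84, Eb = 0.84, Ea = 0.79
E = 0.84 * 0.84 * 0.79 * 100 = 55.7424%

55.7424 %


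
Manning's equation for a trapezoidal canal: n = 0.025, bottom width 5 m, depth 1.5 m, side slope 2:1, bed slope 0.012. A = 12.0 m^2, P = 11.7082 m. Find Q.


R = A/P = 12.0/11.7082 = 1.024923
Q = (1/0.025) * 12.0 * 1.024923^(2/3) * 0.012^0.5

53.4514 m^3/s


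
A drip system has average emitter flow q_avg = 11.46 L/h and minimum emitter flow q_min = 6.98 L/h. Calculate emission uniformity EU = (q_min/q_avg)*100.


EU = (q_min/q_avg)*100 = (6.98/11.46)*100 = 60.9075%

60.9075 %


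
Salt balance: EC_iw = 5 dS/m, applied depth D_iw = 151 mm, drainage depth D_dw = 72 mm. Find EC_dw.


EC_dw = EC_iw * D_iw / D_dw
EC_dw = 5 * 151 / 72
EC_dw = 755 / 72

10.4861 dS/m


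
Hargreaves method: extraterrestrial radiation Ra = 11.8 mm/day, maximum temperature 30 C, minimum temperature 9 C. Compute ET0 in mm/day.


Tmean = (Tmax + Tmin)/2 = (30 + 9)/2 = 19.5
ET0 = 0.0023 * 11.8 * (19.5 + 17.8) * sqrt(30 - 9)
ET0 = 0.0023 * 11.8 * 37.3 * 4.582576

4.6390 mm/day


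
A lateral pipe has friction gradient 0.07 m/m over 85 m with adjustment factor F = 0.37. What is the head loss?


hf = J * L * F = 0.07 * 85 * 0.37 = 2.2015 m

2.2015 m


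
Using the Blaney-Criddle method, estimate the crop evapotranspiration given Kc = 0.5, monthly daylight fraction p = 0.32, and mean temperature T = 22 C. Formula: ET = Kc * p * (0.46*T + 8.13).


ET = Kc * p * (0.46*T + 8.13)
ET = 0.5 * 0.32 * (0.46*22 + 8.13)
ET = 0.5 * 0.32 * 18.2500

2.9200 mm/day


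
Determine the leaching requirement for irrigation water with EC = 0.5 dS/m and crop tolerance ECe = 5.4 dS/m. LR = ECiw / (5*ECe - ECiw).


LR = ECiw / (5*ECe - ECiw)
LR = 0.5 / (5*5.4 - 0.5)
LR = 0.5 / 26.5000

0.0189


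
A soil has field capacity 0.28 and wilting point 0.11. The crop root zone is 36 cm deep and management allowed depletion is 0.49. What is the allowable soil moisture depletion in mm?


SMD = (FC - PWP) * d * MAD * 10
SMD = (0.28 - 0.11) * 36 * 0.49 * 10
SMD = 0.1700 * 36 * 0.49 * 10

29.9880 mm


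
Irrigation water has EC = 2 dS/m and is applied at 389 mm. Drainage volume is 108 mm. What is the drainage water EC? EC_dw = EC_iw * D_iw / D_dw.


EC_dw = EC_iw * D_iw / D_dw
EC_dw = 2 * 389 / 108
EC_dw = 778 / 108

7.2037 dS/m


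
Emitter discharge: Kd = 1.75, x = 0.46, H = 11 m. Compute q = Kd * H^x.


q = Kd * H^x = 1.75 * 11^0.46 = 1.75 * 3.013288

5.2733 L/h


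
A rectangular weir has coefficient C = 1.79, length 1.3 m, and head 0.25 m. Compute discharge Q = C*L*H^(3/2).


Q = C * L * H^(3/2) = 1.79 * 1.3 * 0.25^1.5 = 1.79 * 1.3 * 0.125000

0.2909 m^3/s


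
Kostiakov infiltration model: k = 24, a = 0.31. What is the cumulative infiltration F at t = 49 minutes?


F = k * t^a = 24 * 49^0.31
F = 24 * 3.341649

80.1996 mm


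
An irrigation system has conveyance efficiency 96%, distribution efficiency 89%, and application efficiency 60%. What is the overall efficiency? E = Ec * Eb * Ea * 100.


Ec = 0.96, Eb = 0.89, Ea = 0.6
E = 0.96 * 0.89 * 0.6 * 100 = 51.2640%

51.2640 %


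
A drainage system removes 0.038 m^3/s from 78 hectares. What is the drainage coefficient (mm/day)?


DC = Q * 86400 / (A * 10000) * 1000
DC = 0.038 * 86400 / (78 * 10000) * 1000
DC = 3283200.0000 / 780000

4.2092 mm/day


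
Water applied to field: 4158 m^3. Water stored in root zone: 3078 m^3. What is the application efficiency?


Ea = V_root / V_field * 100 = 3078 / 4158 * 100 = 74.0260%

74.0260 %


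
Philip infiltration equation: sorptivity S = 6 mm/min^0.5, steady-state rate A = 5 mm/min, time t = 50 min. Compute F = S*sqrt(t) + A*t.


F = S*sqrt(t) + A*t
F = 6*sqrt(50) + 5*50
F = 6*7.071068 + 250

292.4264 mm


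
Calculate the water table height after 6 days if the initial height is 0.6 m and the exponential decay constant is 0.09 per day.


m = m0 * exp(-k*t)
m = 0.6 * exp(-0.09 * 6)
m = 0.6 * exp(-0.5400)

0.3496 m


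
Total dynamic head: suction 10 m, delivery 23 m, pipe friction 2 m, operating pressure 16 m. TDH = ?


TDH = Hs + Hd + hf + Hp = 10 + 23 + 2 + 16 = 51

51 m


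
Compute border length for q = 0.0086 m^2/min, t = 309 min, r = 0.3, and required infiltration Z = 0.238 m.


L = q*t/((1+r)*Z)
L = 0.0086*309/((1+0.3)*0.238)
L = 2.6574/0.3094

8.5889 m


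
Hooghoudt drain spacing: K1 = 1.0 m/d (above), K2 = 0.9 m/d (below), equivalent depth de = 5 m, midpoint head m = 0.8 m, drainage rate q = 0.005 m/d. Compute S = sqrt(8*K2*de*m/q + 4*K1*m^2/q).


S^2 = 8*K2*de*m/q + 4*K1*m^2/q
S^2 = 8*0.9*5*0.8/0.005 + 4*1.0*0.8^2/0.005
S = sqrt(6272.0000)

79.1960 m


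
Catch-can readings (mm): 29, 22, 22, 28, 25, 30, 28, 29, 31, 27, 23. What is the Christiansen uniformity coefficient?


mean = 26.727273 mm
MAD = 2.710744 mm
CU = (1 - 2.710744/26.727273)*100

89.8578 %


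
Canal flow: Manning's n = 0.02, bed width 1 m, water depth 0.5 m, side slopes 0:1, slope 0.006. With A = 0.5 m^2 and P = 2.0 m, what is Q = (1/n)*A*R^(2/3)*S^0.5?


R = A/P = 0.5/2.0 = 0.250000
Q = (1/0.02) * 0.5 * 0.250000^(2/3) * 0.006^0.5

0.7685 m^3/s


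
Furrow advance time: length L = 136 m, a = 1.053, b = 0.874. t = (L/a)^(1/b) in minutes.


t = (L/a)^(1/b)
t = (136/1.053)^(1/0.874)
t = 129.154796^(1/0.874)

260.2905 min


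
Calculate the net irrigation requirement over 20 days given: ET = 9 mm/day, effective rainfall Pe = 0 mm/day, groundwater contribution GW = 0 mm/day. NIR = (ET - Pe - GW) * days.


Daily deficit = ET - Pe - GW = 9 - 0 - 0 = 9 mm/day
NIR = 9 * 20 = 180 mm

180.0000 mm


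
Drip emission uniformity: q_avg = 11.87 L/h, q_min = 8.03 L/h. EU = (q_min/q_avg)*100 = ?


EU = (q_min/q_avg)*100 = (8.03/11.87)*100 = 67.6495%

67.6495 %


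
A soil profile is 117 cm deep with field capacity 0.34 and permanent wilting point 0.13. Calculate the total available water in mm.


AWC = (FC - PWP) * d * 10
AWC = (0.34 - 0.13) * 117 * 10
AWC = 0.2100 * 117 * 10

245.7000 mm


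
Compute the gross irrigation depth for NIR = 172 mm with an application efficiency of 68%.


Ea = 68% = 0.68
GID = NIR / Ea = 172 / 0.68 = 252.9412 mm

252.9412 mm


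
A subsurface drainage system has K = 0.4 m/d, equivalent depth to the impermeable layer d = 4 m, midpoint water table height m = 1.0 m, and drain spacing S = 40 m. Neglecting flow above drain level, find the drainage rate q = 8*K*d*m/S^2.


q = 8*K*d*m/S^2
q = 8*0.4*4*1.0/40^2
q = 12.8000 / 1600

0.0080 m/d


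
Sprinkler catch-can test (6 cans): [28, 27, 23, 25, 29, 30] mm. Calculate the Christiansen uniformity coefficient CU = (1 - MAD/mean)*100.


mean = 27.000000 mm
MAD = 2.000000 mm
CU = (1 - 2.000000/27.000000)*100

92.5926 %


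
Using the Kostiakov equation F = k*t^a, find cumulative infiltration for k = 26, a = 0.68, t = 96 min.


F = k * t^a = 26 * 96^0.68
F = 26 * 22.281501

579.3190 mm


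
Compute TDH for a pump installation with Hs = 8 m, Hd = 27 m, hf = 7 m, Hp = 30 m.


TDH = Hs + Hd + hf + Hp = 8 + 27 + 7 + 30 = 72

72 m


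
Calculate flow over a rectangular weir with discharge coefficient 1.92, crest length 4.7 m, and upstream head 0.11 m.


Q = C * L * H^(3/2) = 1.92 * 4.7 * 0.11^1.5 = 1.92 * 4.7 * 0.036483

0.3292 m^3/s


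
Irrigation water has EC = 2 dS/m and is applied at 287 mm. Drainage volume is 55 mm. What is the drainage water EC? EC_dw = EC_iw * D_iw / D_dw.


EC_dw = EC_iw * D_iw / D_dw
EC_dw = 2 * 287 / 55
EC_dw = 574 / 55

10.4364 dS/m


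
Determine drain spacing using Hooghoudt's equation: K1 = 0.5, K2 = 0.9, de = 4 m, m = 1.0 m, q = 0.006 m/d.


S^2 = 8*K2*de*m/q + 4*K1*m^2/q
S^2 = 8*0.9*4*1.0/0.006 + 4*0.5*1.0^2/0.006
S = sqrt(5133.3333)

71.6473 m


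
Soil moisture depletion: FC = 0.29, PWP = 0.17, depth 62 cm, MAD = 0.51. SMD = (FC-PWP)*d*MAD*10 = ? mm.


SMD = (FC - PWP) * d * MAD * 10
SMD = (0.29 - 0.17) * 62 * 0.51 * 10
SMD = 0.1200 * 62 * 0.51 * 10

37.9440 mm


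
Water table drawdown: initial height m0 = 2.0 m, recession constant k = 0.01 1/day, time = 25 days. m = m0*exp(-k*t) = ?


m = m0 * exp(-k*t)
m = 2.0 * exp(-0.01 * 25)
m = 2.0 * exp(-0.2500)

1.5576 m


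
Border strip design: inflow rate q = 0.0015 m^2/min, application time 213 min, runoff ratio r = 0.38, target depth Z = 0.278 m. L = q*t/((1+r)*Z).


L = q*t/((1+r)*Z)
L = 0.0015*213/((1+0.38)*0.278)
L = 0.3195/0.38364

0.8328 m


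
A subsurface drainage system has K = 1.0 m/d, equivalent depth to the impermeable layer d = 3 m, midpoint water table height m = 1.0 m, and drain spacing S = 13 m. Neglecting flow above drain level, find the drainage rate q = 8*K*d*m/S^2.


q = 8*K*d*m/S^2
q = 8*1.0*3*1.0/13^2
q = 24.0000 / 169

0.1420 m/d


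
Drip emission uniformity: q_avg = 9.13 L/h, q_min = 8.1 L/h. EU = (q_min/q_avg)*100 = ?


EU = (q_min/q_avg)*100 = (8.1/9.13)*100 = 88.7185%

88.7185 %


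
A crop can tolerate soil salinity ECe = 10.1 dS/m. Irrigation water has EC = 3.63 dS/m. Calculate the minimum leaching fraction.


LR = ECiw / (5*ECe - ECiw)
LR = 3.63 / (5*10.1 - 3.63)
LR = 3.63 / 46.8700

0.0774


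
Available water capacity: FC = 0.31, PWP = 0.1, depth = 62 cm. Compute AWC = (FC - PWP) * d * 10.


AWC = (FC - PWP) * d * 10
AWC = (0.31 - 0.1) * 62 * 10
AWC = 0.2100 * 62 * 10

130.2000 mm


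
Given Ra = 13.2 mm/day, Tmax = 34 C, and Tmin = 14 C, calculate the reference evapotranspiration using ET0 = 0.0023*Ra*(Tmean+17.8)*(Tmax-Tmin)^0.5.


Tmean = (Tmax + Tmin)/2 = (34 + 14)/2 = 24.0
ET0 = 0.0023 * 13.2 * (24.0 + 17.8) * sqrt(34 - 14)
ET0 = 0.0023 * 13.2 * 41.8 * 4.472136

5.6754 mm/day


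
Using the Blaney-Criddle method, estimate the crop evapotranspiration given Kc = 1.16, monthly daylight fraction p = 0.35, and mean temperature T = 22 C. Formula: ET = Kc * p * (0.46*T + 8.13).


ET = Kc * p * (0.46*T + 8.13)
ET = 1.16 * 0.35 * (0.46*22 + 8.13)
ET = 1.16 * 0.35 * 18.2500

7.4095 mm/day


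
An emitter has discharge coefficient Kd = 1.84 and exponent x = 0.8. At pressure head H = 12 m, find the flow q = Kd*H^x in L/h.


q = Kd * H^x = 1.84 * 12^0.8 = 1.84 * 7.300372

13.4327 L/h


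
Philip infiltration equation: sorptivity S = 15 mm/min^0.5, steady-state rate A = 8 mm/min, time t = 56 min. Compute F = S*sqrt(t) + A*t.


F = S*sqrt(t) + A*t
F = 15*sqrt(56) + 8*56
F = 15*7.483315 + 448

560.2497 mm


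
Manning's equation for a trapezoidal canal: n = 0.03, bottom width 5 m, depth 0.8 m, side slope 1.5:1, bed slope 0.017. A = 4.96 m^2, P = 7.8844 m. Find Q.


R = A/P = 4.96/7.8844 = 0.629090
Q = (1/0.03) * 4.96 * 0.629090^(2/3) * 0.017^0.5

15.8268 m^3/s


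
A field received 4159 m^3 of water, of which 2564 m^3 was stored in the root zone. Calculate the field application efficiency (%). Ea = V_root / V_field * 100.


Ea = V_root / V_field * 100 = 2564 / 4159 * 100 = 61.6494%

61.6494 %


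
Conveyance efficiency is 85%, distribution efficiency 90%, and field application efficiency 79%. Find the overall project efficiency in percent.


Ec = 0.85, Eb = 0.9, Ea = 0.79
E = 0.85 * 0.9 * 0.79 * 100 = 60.4350%

60.4350 %


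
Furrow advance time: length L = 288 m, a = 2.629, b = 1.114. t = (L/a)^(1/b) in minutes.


t = (L/a)^(1/b)
t = (288/2.629)^(1/1.114)
t = 109.547356^(1/1.114)

67.7457 min


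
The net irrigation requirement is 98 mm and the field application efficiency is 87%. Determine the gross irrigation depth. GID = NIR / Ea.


Ea = 87% = 0.87
GID = NIR / Ea = 98 / 0.87 = 112.6437 mm

112.6437 mm


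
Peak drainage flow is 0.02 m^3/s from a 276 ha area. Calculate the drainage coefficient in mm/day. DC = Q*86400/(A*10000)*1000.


DC = Q * 86400 / (A * 10000) * 1000
DC = 0.02 * 86400 / (276 * 10000) * 1000
DC = 1728000.0000 / 2760000

0.6261 mm/day


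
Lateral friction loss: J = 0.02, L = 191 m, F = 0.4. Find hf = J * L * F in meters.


hf = J * L * F = 0.02 * 191 * 0.4 = 1.5280 m

1.5280 m


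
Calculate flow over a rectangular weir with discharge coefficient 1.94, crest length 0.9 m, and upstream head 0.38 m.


Q = C * L * H^(3/2) = 1.94 * 0.9 * 0.38^1.5 = 1.94 * 0.9 * 0.234248

0.4090 m^3/s


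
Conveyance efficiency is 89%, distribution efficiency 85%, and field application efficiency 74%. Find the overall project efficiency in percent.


Ec = 0.89, Eb = 0.85, Ea = 0.74
E = 0.89 * 0.85 * 0.74 * 100 = 55.9810%

55.9810 %


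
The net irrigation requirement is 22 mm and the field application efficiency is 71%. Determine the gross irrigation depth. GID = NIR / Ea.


Ea = 71% = 0.71
GID = NIR / Ea = 22 / 0.71 = 30.9859 mm

30.9859 mm


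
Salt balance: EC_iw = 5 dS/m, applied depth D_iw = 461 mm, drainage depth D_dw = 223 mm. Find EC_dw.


EC_dw = EC_iw * D_iw / D_dw
EC_dw = 5 * 461 / 223
EC_dw = 2305 / 223

10.3363 dS/m


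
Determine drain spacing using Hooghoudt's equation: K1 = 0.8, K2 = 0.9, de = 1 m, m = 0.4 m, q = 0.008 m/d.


S^2 = 8*K2*de*m/q + 4*K1*m^2/q
S^2 = 8*0.9*1*0.4/0.008 + 4*0.8*0.4^2/0.008
S = sqrt(424.0000)

20.5913 m


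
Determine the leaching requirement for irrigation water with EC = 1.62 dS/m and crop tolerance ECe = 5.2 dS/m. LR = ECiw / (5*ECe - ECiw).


LR = ECiw / (5*ECe - ECiw)
LR = 1.62 / (5*5.2 - 1.62)
LR = 1.62 / 24.3800

0.0664


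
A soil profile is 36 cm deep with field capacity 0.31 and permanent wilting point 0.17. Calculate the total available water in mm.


AWC = (FC - PWP) * d * 10
AWC = (0.31 - 0.17) * 36 * 10
AWC = 0.1400 * 36 * 10

50.4000 mm


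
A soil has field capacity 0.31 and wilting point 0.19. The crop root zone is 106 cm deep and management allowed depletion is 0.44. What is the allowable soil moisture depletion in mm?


SMD = (FC - PWP) * d * MAD * 10
SMD = (0.31 - 0.19) * 106 * 0.44 * 10
SMD = 0.1200 * 106 * 0.44 * 10

55.9680 mm


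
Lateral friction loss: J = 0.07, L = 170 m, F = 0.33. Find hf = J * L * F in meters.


hf = J * L * F = 0.07 * 170 * 0.33 = 3.9270 m

3.9270 m


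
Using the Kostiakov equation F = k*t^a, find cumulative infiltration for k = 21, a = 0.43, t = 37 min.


F = k * t^a = 21 * 37^0.43
F = 21 * 4.724183

99.2078 mm


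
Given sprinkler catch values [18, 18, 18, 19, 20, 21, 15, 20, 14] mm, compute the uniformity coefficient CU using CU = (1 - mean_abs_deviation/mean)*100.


mean = 18.111111 mm
MAD = 1.679012 mm
CU = (1 - 1.679012/18.111111)*100

90.7294 %


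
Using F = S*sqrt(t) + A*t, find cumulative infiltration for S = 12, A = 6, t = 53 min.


F = S*sqrt(t) + A*t
F = 12*sqrt(53) + 6*53
F = 12*7.280110 + 318

405.3613 mm


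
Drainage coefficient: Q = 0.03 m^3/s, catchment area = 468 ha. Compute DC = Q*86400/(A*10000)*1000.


DC = Q * 86400 / (A * 10000) * 1000
DC = 0.03 * 86400 / (468 * 10000) * 1000
DC = 2592000.0000 / 4680000

0.5538 mm/day


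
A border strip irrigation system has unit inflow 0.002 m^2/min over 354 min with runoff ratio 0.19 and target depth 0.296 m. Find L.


L = q*t/((1+r)*Z)
L = 0.002*354/((1+0.19)*0.296)
L = 0.708/0.35224

2.0100 m


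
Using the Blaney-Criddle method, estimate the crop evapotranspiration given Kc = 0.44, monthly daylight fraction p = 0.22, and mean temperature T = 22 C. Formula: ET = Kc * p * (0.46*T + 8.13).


ET = Kc * p * (0.46*T + 8.13)
ET = 0.44 * 0.22 * (0.46*22 + 8.13)
ET = 0.44 * 0.22 * 18.2500

1.7666 mm/day


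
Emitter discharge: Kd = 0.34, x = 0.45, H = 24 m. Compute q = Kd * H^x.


q = Kd * H^x = 0.34 * 24^0.45 = 0.34 * 4.179218

1.4209 L/h


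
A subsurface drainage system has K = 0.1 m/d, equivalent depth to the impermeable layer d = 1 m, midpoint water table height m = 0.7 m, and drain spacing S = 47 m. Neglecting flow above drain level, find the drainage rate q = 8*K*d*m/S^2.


q = 8*K*d*m/S^2
q = 8*0.1*1*0.7/47^2
q = 0.5600 / 2209

2.5351e-04 m/d


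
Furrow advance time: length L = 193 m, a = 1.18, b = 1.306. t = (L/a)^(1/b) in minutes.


t = (L/a)^(1/b)
t = (193/1.18)^(1/1.306)
t = 163.559322^(1/1.306)

49.5455 min


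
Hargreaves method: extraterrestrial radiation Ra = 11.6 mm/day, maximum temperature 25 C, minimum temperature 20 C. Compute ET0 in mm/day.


Tmean = (Tmax + Tmin)/2 = (25 + 20)/2 = 22.5
ET0 = 0.0023 * 11.6 * (22.5 + 17.8) * sqrt(25 - 20)
ET0 = 0.0023 * 11.6 * 40.3 * 2.236068

2.4042 mm/day


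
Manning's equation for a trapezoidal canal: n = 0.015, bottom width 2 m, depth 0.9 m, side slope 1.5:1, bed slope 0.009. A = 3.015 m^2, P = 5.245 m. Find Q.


R = A/P = 3.015/5.245 = 0.574833
Q = (1/0.015) * 3.015 * 0.574833^(2/3) * 0.009^0.5

13.1829 m^3/s


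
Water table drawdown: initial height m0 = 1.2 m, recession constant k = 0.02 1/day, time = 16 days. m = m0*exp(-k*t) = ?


m = m0 * exp(-k*t)
m = 1.2 * exp(-0.02 * 16)
m = 1.2 * exp(-0.3200)

0.8714 m


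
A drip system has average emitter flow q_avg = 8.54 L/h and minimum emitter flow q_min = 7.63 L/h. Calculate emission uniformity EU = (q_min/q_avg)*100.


EU = (q_min/q_avg)*100 = (7.63/8.54)*100 = 89.3443%

89.3443 %


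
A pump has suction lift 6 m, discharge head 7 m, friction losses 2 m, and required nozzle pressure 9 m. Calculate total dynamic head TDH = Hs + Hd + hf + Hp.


TDH = Hs + Hd + hf + Hp = 6 + 7 + 2 + 9 = 24

24 m


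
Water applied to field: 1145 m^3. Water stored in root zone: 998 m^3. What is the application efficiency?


Ea = V_root / V_field * 100 = 998 / 1145 * 100 = 87.1616%

87.1616 %


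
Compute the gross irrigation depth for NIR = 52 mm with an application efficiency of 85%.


Ea = 85% = 0.85
GID = NIR / Ea = 52 / 0.85 = 61.1765 mm

61.1765 mm


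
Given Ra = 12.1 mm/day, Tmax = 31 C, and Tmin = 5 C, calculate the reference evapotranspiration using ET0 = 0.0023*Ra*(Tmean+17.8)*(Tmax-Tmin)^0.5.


Tmean = (Tmax + Tmin)/2 = (31 + 5)/2 = 18.0
ET0 = 0.0023 * 12.1 * (18.0 + 17.8) * sqrt(31 - 5)
ET0 = 0.0023 * 12.1 * 35.8 * 5.099020

5.0802 mm/day


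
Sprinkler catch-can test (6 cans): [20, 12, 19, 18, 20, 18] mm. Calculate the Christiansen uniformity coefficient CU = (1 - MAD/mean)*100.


mean = 17.833333 mm
MAD = 1.944444 mm
CU = (1 - 1.944444/17.833333)*100

89.0966 %


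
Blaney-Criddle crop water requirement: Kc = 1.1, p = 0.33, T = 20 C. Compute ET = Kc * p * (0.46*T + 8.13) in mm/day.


ET = Kc * p * (0.46*T + 8.13)
ET = 1.1 * 0.33 * (0.46*20 + 8.13)
ET = 1.1 * 0.33 * 17.3300

6.2908 mm/day


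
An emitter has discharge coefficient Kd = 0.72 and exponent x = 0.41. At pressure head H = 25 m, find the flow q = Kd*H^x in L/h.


q = Kd * H^x = 0.72 * 25^0.41 = 0.72 * 3.742445

2.6946 L/h


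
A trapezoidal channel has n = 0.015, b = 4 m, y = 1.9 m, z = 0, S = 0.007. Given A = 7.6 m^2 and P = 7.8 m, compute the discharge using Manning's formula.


R = A/P = 7.6/7.8 = 0.974359
Q = (1/0.015) * 7.6 * 0.974359^(2/3) * 0.007^0.5

41.6630 m^3/s


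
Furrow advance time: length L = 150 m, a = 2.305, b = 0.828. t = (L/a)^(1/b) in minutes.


t = (L/a)^(1/b)
t = (150/2.305)^(1/0.828)
t = 65.075922^(1/0.828)

154.9249 min


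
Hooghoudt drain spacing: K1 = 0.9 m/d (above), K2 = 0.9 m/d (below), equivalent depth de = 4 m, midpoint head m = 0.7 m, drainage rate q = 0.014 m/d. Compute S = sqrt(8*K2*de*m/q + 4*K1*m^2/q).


S^2 = 8*K2*de*m/q + 4*K1*m^2/q
S^2 = 8*0.9*4*0.7/0.014 + 4*0.9*0.7^2/0.014
S = sqrt(1566.0000)

39.5727 m


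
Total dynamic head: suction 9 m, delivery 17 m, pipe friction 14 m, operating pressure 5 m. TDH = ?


TDH = Hs + Hd + hf + Hp = 9 + 17 + 14 + 5 = 45

45 m


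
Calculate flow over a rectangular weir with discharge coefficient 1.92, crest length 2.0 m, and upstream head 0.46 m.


Q = C * L * H^(3/2) = 1.92 * 2.0 * 0.46^1.5 = 1.92 * 2.0 * 0.311987

1.1980 m^3/s


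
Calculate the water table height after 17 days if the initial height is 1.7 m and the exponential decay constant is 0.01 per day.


m = m0 * exp(-k*t)
m = 1.7 * exp(-0.01 * 17)
m = 1.7 * exp(-0.1700)

1.4342 m


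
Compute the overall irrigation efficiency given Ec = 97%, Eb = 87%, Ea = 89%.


Ec = 0.97, Eb = 0.87, Ea = 0.89
E = 0.97 * 0.87 * 0.89 * 100 = 75.1071%

75.1071 %


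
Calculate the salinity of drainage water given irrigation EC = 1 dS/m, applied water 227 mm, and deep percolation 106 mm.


EC_dw = EC_iw * D_iw / D_dw
EC_dw = 1 * 227 / 106
EC_dw = 227 / 106

2.1415 dS/m


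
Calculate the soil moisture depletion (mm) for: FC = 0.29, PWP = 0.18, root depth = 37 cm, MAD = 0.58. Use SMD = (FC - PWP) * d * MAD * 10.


SMD = (FC - PWP) * d * MAD * 10
SMD = (0.29 - 0.18) * 37 * 0.58 * 10
SMD = 0.1100 * 37 * 0.58 * 10

23.6060 mm


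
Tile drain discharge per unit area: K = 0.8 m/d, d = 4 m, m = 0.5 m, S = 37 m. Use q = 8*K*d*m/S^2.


q = 8*K*d*m/S^2
q = 8*0.8*4*0.5/37^2
q = 12.8000 / 1369

0.0093 m/d


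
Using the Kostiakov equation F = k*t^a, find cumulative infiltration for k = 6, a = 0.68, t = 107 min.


F = k * t^a = 6 * 107^0.68
F = 6 * 23.987278

143.9237 mm


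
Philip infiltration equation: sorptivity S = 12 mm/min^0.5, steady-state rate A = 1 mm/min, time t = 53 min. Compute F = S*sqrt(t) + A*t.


F = S*sqrt(t) + A*t
F = 12*sqrt(53) + 1*53
F = 12*7.280110 + 53

140.3613 mm


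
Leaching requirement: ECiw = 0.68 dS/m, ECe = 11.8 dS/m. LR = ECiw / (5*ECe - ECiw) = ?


LR = ECiw / (5*ECe - ECiw)
LR = 0.68 / (5*11.8 - 0.68)
LR = 0.68 / 58.3200

0.0117


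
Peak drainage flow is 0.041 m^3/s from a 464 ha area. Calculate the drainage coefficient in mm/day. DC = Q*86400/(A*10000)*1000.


DC = Q * 86400 / (A * 10000) * 1000
DC = 0.041 * 86400 / (464 * 10000) * 1000
DC = 3542400.0000 / 4640000

0.7634 mm/day


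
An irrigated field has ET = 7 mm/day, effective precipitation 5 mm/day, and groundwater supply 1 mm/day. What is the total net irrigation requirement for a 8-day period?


Daily deficit = ET - Pe - GW = 7 - 5 - 1 = 1 mm/day
NIR = 1 * 8 = 8 mm

8.0000 mm
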